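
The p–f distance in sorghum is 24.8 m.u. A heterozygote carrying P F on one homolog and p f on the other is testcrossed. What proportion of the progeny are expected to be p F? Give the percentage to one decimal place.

12.4%

A map distance of 24.8 m.u. corresponds to a recombination frequency of 0.248.
The F1 is P F / p f, so p F is a recombinant gamete class with expected frequency r/2 = 0.248/2 = 0.1240.
That is 0.1240 = 12.4% of the progeny.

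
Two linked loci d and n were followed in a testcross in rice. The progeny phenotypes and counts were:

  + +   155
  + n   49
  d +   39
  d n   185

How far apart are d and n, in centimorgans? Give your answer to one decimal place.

20.6 centimorgans

The two most frequent classes, + + (155) and d n (185), are the parental types, so the F1 was + + / d n.
The recombinant classes are + n and d +: 49 + 39 = 88.
Recombination frequency = 88/428 = 0.2056 ≈ 20.6%, i.e. 20.6 centimorgans.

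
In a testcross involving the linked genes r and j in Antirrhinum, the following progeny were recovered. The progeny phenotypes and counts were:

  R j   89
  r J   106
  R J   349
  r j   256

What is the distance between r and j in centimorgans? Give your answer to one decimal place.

The two most frequent classes, R J (349) and r j (256), are the parental types, so the F1 was R J / r j.
The recombinant classes are R j and r J: 89 + 106 = 195.
Recombination frequency = 195/800 = 0.2437 ≈ 24.4%, i.e. 24.4 centimorgans.

24.4 centimorgans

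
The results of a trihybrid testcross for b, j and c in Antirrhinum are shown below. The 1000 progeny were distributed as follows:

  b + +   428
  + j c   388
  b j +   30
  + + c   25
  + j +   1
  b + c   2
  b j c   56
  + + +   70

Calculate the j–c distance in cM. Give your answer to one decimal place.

5.8 cM

The two most frequent reciprocal classes, + j c and b + +, are the parental types, so the F1 was + j c / b + +.
The two rarest classes, + j + and b + c, are the double crossovers. Comparing them with the parentals, only the c allele has switched, so c is the middle locus and the order is b – c – j.
Crossovers in the c–j interval produce the single-crossover classes + + c and b j + (25 + 30 = 55) plus the double crossovers (3).
RF(c–j) = (55 + 3) / 1000 = 58/1000 = 0.0580 → 5.8 cM.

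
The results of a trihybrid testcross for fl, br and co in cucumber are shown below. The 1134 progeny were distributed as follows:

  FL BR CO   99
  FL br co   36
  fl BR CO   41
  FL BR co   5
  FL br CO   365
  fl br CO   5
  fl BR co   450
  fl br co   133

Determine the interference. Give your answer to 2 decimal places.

The two most frequent reciprocal classes, fl BR co and FL br CO, are the parental types, so the F1 was fl BR co / FL br CO.
The two rarest classes, FL BR co and fl br CO, are the double crossovers. Comparing them with the parentals, only the fl allele has switched, so fl is the middle locus and the order is br – fl – co.
br–fl: (232 + 10)/1134 = 0.2134; fl–co: (77 + 10)/1134 = 0.0767.
Expected DCO frequency = 0.2134 × 0.0767 ≈ 0.01637; observed = 10/1134 ≈ 0.00882.
Coefficient of coincidence = 0.00882/0.01637 ≈ 0.54; interference = 1 − 0.54 = 0.46.

0.46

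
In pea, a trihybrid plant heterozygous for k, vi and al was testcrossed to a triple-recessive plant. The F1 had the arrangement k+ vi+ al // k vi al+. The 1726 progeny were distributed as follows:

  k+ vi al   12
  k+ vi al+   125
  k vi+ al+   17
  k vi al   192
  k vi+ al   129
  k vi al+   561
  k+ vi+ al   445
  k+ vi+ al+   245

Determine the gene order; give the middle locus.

vi

The two rarest classes, k+ vi al and k vi+ al+, are the double crossovers. Comparing them with the parentals, only the vi allele has switched, so vi is the middle locus and the order is al – vi – k.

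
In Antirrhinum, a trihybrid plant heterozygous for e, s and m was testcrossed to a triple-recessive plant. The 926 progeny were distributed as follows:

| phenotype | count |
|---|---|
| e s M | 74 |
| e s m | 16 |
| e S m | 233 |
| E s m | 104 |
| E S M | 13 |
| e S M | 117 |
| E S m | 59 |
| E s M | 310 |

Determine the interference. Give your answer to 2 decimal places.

0.34

The two most frequent reciprocal classes, E s M and e S m, are the parental types, so the F1 was E s M / e S m.
The two rarest classes, E S M and e s m, are the double crossovers. Comparing them with the parentals, only the s allele has switched, so s is the middle locus and the order is e – s – m.
e–s: (133 + 29)/926 = 0.1749; s–m: (221 + 29)/926 = 0.2700.
Expected DCO frequency = 0.1749 × 0.2700 ≈ 0.04722; observed = 29/926 ≈ 0.03132.
Coefficient of coincidence = 0.03132/0.04722 ≈ 0.66; interference = 1 − 0.66 = 0.34.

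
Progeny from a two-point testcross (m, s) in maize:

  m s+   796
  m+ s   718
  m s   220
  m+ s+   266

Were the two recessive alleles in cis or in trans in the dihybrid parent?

The two most frequent classes are m+ s (718) and m s+ (796); these are the parental (non-recombinant) types.
So the F1 carried m+ s on one chromosome and m s+ on the other — the recessive alleles are on opposite chromosomes (trans / repulsion).

trans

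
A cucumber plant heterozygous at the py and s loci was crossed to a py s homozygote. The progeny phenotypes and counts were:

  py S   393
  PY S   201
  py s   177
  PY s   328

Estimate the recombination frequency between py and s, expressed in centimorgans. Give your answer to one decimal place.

The two most frequent classes, PY s (328) and py S (393), are the parental types, so the F1 was PY s / py S.
The recombinant classes are PY S and py s: 201 + 177 = 378.
Recombination frequency = 378/1099 = 0.3439 ≈ 34.4%, i.e. 34.4 centimorgans.

34.4 centimorgans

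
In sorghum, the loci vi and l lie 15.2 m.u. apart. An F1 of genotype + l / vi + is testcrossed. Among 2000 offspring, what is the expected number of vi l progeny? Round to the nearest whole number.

152

A map distance of 15.2 m.u. corresponds to a recombination frequency of 0.152.
The F1 is + l / vi +, so vi l is a recombinant gamete class with expected frequency r/2 = 0.152/2 = 0.0760.
Expected number = 0.0760 × 2000 = 152.00 ≈ 152.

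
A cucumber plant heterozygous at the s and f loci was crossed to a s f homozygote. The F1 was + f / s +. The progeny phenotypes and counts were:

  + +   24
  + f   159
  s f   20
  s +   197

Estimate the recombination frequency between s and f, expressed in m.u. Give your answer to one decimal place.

11.0 m.u.

The recombinant classes are + + and s f: 24 + 20 = 44.
Recombination frequency = 44/400 = 0.1100 ≈ 11.0%, i.e. 11.0 m.u.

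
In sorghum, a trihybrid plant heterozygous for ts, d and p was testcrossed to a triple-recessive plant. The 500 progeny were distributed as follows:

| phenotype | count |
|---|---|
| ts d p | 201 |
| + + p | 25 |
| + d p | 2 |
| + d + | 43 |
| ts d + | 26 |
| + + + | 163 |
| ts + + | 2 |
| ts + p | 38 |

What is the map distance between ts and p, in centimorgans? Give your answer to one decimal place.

The two most frequent reciprocal classes, ts d p and + + +, are the parental types, so the F1 was ts d p / + + +.
The two rarest classes, + d p and ts + +, are the double crossovers. Comparing them with the parentals, only the ts allele has switched, so ts is the middle locus and the order is d – ts – p.
Crossovers in the ts–p interval produce the single-crossover classes ts d + and + + p (26 + 25 = 51) plus the double crossovers (4).
RF(ts–p) = (51 + 4) / 500 = 55/500 = 0.1100 → 11.0 centimorgans.

11.0 centimorgans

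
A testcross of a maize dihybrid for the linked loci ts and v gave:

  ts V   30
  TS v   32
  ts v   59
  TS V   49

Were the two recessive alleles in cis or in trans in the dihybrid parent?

cis

The two most frequent classes are TS V (49) and ts v (59); these are the parental (non-recombinant) types.
So the F1 carried TS V on one chromosome and ts v on the other — the recessive alleles are on the same chromosome (cis / coupling).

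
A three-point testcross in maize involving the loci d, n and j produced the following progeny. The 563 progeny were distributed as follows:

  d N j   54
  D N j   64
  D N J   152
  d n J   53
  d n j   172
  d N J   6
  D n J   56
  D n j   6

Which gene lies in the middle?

d

The two most frequent reciprocal classes, D N J and d n j, are the parental types, so the F1 was D N J / d n j.
The two rarest classes, d N J and D n j, are the double crossovers. Comparing them with the parentals, only the d allele has switched, so d is the middle locus and the order is n – d – j.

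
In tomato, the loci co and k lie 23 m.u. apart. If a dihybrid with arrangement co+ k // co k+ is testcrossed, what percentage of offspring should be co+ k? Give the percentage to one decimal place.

A map distance of 23 m.u. corresponds to a recombination frequency of 0.230.
The F1 is co+ k / co k+, so co+ k is a parental gamete class with expected frequency (1 − r)/2 = 0.770/2 = 0.3850.
That is 0.3850 = 38.5% of the progeny.

38.5%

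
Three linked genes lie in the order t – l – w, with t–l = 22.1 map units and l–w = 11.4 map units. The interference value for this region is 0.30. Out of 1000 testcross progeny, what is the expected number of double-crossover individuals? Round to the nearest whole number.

Map distances give recombination frequencies of 0.221 and 0.114 for the two intervals.
With interference 0.30 (so coincidence = 0.70), expected double-crossover frequency = 0.221 × 0.114 × 0.70 = 0.01764.
Expected number = 0.01764 × 1000 = 17.64 ≈ 18.

18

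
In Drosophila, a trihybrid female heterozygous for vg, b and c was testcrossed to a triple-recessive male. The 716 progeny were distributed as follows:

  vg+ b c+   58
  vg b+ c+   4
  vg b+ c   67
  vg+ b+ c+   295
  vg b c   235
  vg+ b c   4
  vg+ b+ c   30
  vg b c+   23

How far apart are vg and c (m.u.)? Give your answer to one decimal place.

The two most frequent reciprocal classes, vg b c and vg+ b+ c+, are the parental types, so the F1 was vg b c / vg+ b+ c+.
The two rarest classes, vg+ b c and vg b+ c+, are the double crossovers. Comparing them with the parentals, only the vg allele has switched, so vg is the middle locus and the order is b – vg – c.
Crossovers in the vg–c interval produce the single-crossover classes vg b c+ and vg+ b+ c (23 + 30 = 53) plus the double crossovers (8).
RF(vg–c) = (53 + 8) / 716 = 61/716 = 0.0852 → 8.5 m.u.

8.5 m.u.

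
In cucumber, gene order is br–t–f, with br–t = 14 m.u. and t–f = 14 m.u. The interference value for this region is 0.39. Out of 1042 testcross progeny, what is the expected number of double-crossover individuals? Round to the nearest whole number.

Map distances give recombination frequencies of 0.140 and 0.140 for the two intervals.
With interference 0.39 (so coincidence = 0.61), expected double-crossover frequency = 0.140 × 0.140 × 0.61 = 0.01196.
Expected number = 0.01196 × 1042 = 12.46 ≈ 12.

12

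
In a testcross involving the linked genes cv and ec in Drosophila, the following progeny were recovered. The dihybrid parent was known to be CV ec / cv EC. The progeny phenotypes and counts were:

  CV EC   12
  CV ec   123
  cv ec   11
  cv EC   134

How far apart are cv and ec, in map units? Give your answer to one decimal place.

The recombinant classes are CV EC and cv ec: 12 + 11 = 23.
Recombination frequency = 23/280 = 0.0821 ≈ 8.2%, i.e. 8.2 map units.

8.2 map units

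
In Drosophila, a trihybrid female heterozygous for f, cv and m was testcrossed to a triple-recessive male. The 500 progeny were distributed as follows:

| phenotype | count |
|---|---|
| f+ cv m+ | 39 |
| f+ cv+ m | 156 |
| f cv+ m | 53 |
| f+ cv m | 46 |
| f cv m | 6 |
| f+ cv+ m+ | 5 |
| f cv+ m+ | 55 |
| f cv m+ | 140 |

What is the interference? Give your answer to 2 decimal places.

The two most frequent reciprocal classes, f cv m+ and f+ cv+ m, are the parental types, so the F1 was f cv m+ / f+ cv+ m.
The two rarest classes, f cv m and f+ cv+ m+, are the double crossovers. Comparing them with the parentals, only the m allele has switched, so m is the middle locus and the order is cv – m – f.
cv–m: (101 + 11)/500 = 0.2240; m–f: (92 + 11)/500 = 0.2060.
Expected DCO frequency = 0.2240 × 0.2060 ≈ 0.04614; observed = 11/500 ≈ 0.02200.
Coefficient of coincidence = 0.02200/0.04614 ≈ 0.48; interference = 1 − 0.48 = 0.52.

0.52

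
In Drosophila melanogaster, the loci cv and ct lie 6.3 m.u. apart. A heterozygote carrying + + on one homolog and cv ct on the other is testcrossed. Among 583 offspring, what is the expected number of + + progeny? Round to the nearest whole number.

273

A map distance of 6.3 m.u. corresponds to a recombination frequency of 0.063.
The F1 is + + / cv ct, so + + is a parental gamete class with expected frequency (1 − r)/2 = 0.937/2 = 0.4685.
Expected number = 0.4685 × 583 = 273.14 ≈ 273.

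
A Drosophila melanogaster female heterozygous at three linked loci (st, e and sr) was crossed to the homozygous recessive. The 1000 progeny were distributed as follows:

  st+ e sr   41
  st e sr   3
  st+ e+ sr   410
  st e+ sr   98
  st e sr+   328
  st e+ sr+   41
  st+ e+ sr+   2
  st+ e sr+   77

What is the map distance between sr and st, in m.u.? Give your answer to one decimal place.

18.0 m.u.

The two most frequent reciprocal classes, st+ e+ sr and st e sr+, are the parental types, so the F1 was st+ e+ sr / st e sr+.
The two rarest classes, st+ e+ sr+ and st e sr, are the double crossovers. Comparing them with the parentals, only the sr allele has switched, so sr is the middle locus and the order is st – sr – e.
Crossovers in the st–sr interval produce the single-crossover classes st e+ sr and st+ e sr+ (98 + 77 = 175) plus the double crossovers (5).
RF(st–sr) = (175 + 5) / 1000 = 180/1000 = 0.1800 → 18.0 m.u.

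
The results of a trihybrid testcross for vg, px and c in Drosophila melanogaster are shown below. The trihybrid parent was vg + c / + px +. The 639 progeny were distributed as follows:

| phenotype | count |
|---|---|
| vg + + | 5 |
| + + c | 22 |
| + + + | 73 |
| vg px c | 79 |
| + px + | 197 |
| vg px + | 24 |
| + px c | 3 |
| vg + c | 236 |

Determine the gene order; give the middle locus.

c

The two rarest classes, vg + + and + px c, are the double crossovers. Comparing them with the parentals, only the c allele has switched, so c is the middle locus and the order is vg – c – px.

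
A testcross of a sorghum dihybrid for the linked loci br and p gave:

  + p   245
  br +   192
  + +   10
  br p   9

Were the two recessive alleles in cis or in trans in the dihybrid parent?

trans

The two most frequent classes are + p (245) and br + (192); these are the parental (non-recombinant) types.
So the F1 carried + p on one chromosome and br + on the other — the recessive alleles are on opposite chromosomes (trans / repulsion).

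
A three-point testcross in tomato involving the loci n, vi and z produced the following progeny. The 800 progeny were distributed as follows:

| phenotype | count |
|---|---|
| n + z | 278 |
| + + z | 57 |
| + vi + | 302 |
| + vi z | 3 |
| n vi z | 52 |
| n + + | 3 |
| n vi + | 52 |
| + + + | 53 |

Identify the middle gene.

The two most frequent reciprocal classes, n + z and + vi +, are the parental types, so the F1 was n + z / + vi +.
The two rarest classes, n + + and + vi z, are the double crossovers. Comparing them with the parentals, only the z allele has switched, so z is the middle locus and the order is vi – z – n.

z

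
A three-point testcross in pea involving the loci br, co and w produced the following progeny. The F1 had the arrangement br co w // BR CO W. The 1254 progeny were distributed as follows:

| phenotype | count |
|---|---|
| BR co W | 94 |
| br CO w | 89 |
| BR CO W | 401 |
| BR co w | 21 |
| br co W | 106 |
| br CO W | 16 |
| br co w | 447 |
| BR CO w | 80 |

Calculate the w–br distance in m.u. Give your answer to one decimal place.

The two rarest classes, BR co w and br CO W, are the double crossovers. Comparing them with the parentals, only the br allele has switched, so br is the middle locus and the order is co – br – w.
Crossovers in the br–w interval produce the single-crossover classes br co W and BR CO w (106 + 80 = 186) plus the double crossovers (37).
RF(br–w) = (186 + 37) / 1254 = 223/1254 = 0.1778 → 17.8 m.u.

17.8 m.u.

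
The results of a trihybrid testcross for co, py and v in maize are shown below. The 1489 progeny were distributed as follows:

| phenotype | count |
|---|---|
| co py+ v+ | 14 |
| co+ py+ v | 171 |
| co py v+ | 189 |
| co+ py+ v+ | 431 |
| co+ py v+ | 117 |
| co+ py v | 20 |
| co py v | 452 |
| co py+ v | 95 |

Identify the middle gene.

co

The two most frequent reciprocal classes, co+ py+ v+ and co py v, are the parental types, so the F1 was co+ py+ v+ / co py v.
The two rarest classes, co py+ v+ and co+ py v, are the double crossovers. Comparing them with the parentals, only the co allele has switched, so co is the middle locus and the order is v – co – py.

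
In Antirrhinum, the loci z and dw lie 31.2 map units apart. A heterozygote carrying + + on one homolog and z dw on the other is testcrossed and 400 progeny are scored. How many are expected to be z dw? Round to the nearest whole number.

A map distance of 31.2 map units corresponds to a recombination frequency of 0.312.
The F1 is + + / z dw, so z dw is a parental gamete class with expected frequency (1 − r)/2 = 0.688/2 = 0.3440.
Expected number = 0.3440 × 400 = 137.60 ≈ 138.

138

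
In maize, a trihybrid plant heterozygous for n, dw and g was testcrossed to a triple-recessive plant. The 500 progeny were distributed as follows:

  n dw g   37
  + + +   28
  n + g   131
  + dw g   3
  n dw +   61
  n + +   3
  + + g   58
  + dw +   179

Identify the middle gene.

g

The two most frequent reciprocal classes, n + g and + dw +, are the parental types, so the F1 was n + g / + dw +.
The two rarest classes, n + + and + dw g, are the double crossovers. Comparing them with the parentals, only the g allele has switched, so g is the middle locus and the order is dw – g – n.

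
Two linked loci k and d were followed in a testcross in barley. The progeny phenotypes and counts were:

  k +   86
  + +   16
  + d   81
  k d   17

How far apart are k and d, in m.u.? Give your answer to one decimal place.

The two most frequent classes, + d (81) and k + (86), are the parental types, so the F1 was + d / k +.
The recombinant classes are + + and k d: 16 + 17 = 33.
Recombination frequency = 33/200 = 0.1650 ≈ 16.5%, i.e. 16.5 m.u.

16.5 m.u.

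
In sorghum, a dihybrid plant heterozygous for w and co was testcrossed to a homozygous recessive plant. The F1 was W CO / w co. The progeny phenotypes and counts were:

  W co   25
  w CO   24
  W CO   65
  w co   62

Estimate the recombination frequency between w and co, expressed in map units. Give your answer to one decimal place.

27.8 map units

The recombinant classes are W co and w CO: 25 + 24 = 49.
Recombination frequency = 49/176 = 0.2784 ≈ 27.8%, i.e. 27.8 map units.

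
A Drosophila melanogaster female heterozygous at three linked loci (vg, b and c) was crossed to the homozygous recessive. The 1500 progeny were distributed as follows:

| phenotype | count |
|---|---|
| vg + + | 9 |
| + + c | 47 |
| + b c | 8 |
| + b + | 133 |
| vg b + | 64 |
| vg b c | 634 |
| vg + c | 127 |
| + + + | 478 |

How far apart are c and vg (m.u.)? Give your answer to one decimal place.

8.5 m.u.

The two most frequent reciprocal classes, + + + and vg b c, are the parental types, so the F1 was + + + / vg b c.
The two rarest classes, vg + + and + b c, are the double crossovers. Comparing them with the parentals, only the vg allele has switched, so vg is the middle locus and the order is c – vg – b.
Crossovers in the c–vg interval produce the single-crossover classes + + c and vg b + (47 + 64 = 111) plus the double crossovers (17).
RF(c–vg) = (111 + 17) / 1500 = 128/1500 = 0.0853 → 8.5 m.u.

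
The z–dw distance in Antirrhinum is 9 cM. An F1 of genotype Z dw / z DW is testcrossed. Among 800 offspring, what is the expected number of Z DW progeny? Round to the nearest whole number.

A map distance of 9 cM corresponds to a recombination frequency of 0.090.
The F1 is Z dw / z DW, so Z DW is a recombinant gamete class with expected frequency r/2 = 0.090/2 = 0.0450.
Expected number = 0.0450 × 800 = 36.00 ≈ 36.

36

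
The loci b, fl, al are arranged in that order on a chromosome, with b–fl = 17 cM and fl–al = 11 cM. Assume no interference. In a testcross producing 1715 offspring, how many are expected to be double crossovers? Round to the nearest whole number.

32

Map distances give recombination frequencies of 0.170 and 0.110 for the two intervals.
With no interference, expected double-crossover frequency = 0.170 × 0.110 = 0.01870.
Expected number = 0.01870 × 1715 = 32.07 ≈ 32.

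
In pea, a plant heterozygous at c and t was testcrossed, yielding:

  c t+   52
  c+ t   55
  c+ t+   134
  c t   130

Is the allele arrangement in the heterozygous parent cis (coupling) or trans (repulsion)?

cis

The two most frequent classes are c+ t+ (134) and c t (130); these are the parental (non-recombinant) types.
So the F1 carried c+ t+ on one chromosome and c t on the other — the recessive alleles are on the same chromosome (cis / coupling).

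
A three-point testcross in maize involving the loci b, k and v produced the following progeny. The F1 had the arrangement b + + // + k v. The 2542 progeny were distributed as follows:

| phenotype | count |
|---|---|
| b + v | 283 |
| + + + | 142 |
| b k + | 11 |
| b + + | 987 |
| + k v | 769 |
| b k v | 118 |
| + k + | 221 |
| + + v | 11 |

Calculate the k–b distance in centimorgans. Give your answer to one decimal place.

11.1 centimorgans

The two rarest classes, b k + and + + v, are the double crossovers. Comparing them with the parentals, only the k allele has switched, so k is the middle locus and the order is b – k – v.
Crossovers in the b–k interval produce the single-crossover classes + + + and b k v (142 + 118 = 260) plus the double crossovers (22).
RF(b–k) = (260 + 22) / 2542 = 282/2542 = 0.1109 → 11.1 centimorgans.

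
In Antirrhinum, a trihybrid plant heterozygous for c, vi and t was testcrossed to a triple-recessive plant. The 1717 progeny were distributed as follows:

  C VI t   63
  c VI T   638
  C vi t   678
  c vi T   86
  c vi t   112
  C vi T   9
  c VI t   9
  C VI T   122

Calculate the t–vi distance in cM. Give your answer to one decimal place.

The two most frequent reciprocal classes, C vi t and c VI T, are the parental types, so the F1 was C vi t / c VI T.
The two rarest classes, C vi T and c VI t, are the double crossovers. Comparing them with the parentals, only the t allele has switched, so t is the middle locus and the order is c – t – vi.
Crossovers in the t–vi interval produce the single-crossover classes C VI t and c vi T (63 + 86 = 149) plus the double crossovers (18).
RF(t–vi) = (149 + 18) / 1717 = 167/1717 = 0.0973 → 9.7 cM.

9.7 cM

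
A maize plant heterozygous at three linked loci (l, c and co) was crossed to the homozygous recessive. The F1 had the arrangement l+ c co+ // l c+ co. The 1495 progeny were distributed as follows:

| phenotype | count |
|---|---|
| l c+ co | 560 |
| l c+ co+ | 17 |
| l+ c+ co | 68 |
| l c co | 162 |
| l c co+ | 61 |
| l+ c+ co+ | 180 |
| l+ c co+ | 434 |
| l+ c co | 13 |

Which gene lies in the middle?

The two rarest classes, l+ c co and l c+ co+, are the double crossovers. Comparing them with the parentals, only the co allele has switched, so co is the middle locus and the order is l – co – c.

co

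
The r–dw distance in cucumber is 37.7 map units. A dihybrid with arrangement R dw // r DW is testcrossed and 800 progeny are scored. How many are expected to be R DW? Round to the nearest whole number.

151

A map distance of 37.7 map units corresponds to a recombination frequency of 0.377.
The F1 is R dw / r DW, so R DW is a recombinant gamete class with expected frequency r/2 = 0.377/2 = 0.1885.
Expected number = 0.1885 × 800 = 150.80 ≈ 151.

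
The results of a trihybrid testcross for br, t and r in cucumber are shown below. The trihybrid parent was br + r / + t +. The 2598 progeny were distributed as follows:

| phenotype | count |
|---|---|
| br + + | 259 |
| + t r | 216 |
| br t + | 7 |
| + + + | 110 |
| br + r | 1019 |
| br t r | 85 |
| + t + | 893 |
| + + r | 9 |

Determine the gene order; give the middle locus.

The two rarest classes, + + r and br t +, are the double crossovers. Comparing them with the parentals, only the br allele has switched, so br is the middle locus and the order is r – br – t.

br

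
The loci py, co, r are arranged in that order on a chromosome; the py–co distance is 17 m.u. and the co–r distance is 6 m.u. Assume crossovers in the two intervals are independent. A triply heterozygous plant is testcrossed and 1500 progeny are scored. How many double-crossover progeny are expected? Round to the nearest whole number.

Map distances give recombination frequencies of 0.170 and 0.060 for the two intervals.
With no interference, expected double-crossover frequency = 0.170 × 0.060 = 0.01020.
Expected number = 0.01020 × 1500 = 15.30 ≈ 15.

15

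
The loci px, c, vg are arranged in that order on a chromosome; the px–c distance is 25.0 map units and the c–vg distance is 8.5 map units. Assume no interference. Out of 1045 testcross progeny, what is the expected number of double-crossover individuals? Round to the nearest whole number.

Map distances give recombination frequencies of 0.250 and 0.085 for the two intervals.
With no interference, expected double-crossover frequency = 0.250 × 0.085 = 0.02125.
Expected number = 0.02125 × 1045 = 22.21 ≈ 22.

22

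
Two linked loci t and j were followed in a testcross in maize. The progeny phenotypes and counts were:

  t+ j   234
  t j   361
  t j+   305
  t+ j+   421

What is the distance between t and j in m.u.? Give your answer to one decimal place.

The two most frequent classes, t+ j+ (421) and t j (361), are the parental types, so the F1 was t+ j+ / t j.
The recombinant classes are t+ j and t j+: 234 + 305 = 539.
Recombination frequency = 539/1321 = 0.4080 ≈ 40.8%, i.e. 40.8 m.u.

40.8 m.u.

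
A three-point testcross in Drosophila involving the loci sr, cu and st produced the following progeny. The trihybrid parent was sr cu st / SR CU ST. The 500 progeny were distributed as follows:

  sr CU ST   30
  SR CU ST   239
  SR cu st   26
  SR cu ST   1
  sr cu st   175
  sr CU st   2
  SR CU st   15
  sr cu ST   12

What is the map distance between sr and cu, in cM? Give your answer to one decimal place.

11.8 cM

The two rarest classes, sr CU st and SR cu ST, are the double crossovers. Comparing them with the parentals, only the cu allele has switched, so cu is the middle locus and the order is st – cu – sr.
Crossovers in the cu–sr interval produce the single-crossover classes SR cu st and sr CU ST (26 + 30 = 56) plus the double crossovers (3).
RF(cu–sr) = (56 + 3) / 500 = 59/500 = 0.1180 → 11.8 cM.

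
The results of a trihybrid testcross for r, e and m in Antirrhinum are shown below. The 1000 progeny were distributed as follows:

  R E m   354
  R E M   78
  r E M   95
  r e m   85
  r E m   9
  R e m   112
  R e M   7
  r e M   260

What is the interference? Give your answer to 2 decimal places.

0.60

The two most frequent reciprocal classes, r e M and R E m, are the parental types, so the F1 was r e M / R E m.
The two rarest classes, R e M and r E m, are the double crossovers. Comparing them with the parentals, only the r allele has switched, so r is the middle locus and the order is e – r – m.
e–r: (207 + 16)/1000 = 0.2230; r–m: (163 + 16)/1000 = 0.1790.
Expected DCO frequency = 0.2230 × 0.1790 ≈ 0.03992; observed = 16/1000 ≈ 0.01600.
Coefficient of coincidence = 0.01600/0.03992 ≈ 0.40; interference = 1 − 0.40 = 0.60.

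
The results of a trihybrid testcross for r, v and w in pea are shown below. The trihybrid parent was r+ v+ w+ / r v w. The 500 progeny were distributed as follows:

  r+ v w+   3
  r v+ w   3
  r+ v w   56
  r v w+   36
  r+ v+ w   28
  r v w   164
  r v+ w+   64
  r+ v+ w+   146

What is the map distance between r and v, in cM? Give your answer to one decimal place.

25.2 cM

The two rarest classes, r+ v w+ and r v+ w, are the double crossovers. Comparing them with the parentals, only the v allele has switched, so v is the middle locus and the order is w – v – r.
Crossovers in the v–r interval produce the single-crossover classes r v+ w+ and r+ v w (64 + 56 = 120) plus the double crossovers (6).
RF(v–r) = (120 + 6) / 500 = 126/500 = 0.2520 → 25.2 cM.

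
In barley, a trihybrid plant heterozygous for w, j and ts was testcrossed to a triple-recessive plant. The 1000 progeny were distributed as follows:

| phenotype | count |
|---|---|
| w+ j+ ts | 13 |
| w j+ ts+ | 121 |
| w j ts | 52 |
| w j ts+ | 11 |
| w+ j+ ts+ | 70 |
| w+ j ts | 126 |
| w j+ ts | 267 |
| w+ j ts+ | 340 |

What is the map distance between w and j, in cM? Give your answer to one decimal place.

14.6 cM

The two most frequent reciprocal classes, w j+ ts and w+ j ts+, are the parental types, so the F1 was w j+ ts / w+ j ts+.
The two rarest classes, w+ j+ ts and w j ts+, are the double crossovers. Comparing them with the parentals, only the w allele has switched, so w is the middle locus and the order is ts – w – j.
Crossovers in the w–j interval produce the single-crossover classes w j ts and w+ j+ ts+ (52 + 70 = 122) plus the double crossovers (24).
RF(w–j) = (122 + 24) / 1000 = 146/1000 = 0.1460 → 14.6 cM.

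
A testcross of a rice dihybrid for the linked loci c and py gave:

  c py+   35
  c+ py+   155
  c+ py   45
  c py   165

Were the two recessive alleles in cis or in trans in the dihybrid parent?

The two most frequent classes are c+ py+ (155) and c py (165); these are the parental (non-recombinant) types.
So the F1 carried c+ py+ on one chromosome and c py on the other — the recessive alleles are on the same chromosome (cis / coupling).

cis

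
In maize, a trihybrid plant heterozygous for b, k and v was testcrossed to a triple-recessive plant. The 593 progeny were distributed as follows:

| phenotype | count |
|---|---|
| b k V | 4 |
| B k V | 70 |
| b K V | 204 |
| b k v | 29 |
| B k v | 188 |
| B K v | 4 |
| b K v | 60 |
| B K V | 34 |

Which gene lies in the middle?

The two most frequent reciprocal classes, B k v and b K V, are the parental types, so the F1 was B k v / b K V.
The two rarest classes, B K v and b k V, are the double crossovers. Comparing them with the parentals, only the k allele has switched, so k is the middle locus and the order is v – k – b.

k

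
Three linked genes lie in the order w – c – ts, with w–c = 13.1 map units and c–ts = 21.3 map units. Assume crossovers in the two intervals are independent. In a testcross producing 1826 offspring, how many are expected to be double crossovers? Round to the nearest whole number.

51

Map distances give recombination frequencies of 0.131 and 0.213 for the two intervals.
With no interference, expected double-crossover frequency = 0.131 × 0.213 = 0.02790.
Expected number = 0.02790 × 1826 = 50.95 ≈ 51.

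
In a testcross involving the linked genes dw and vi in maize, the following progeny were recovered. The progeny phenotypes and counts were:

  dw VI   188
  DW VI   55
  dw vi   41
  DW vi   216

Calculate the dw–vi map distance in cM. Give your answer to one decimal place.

The two most frequent classes, DW vi (216) and dw VI (188), are the parental types, so the F1 was DW vi / dw VI.
The recombinant classes are DW VI and dw vi: 55 + 41 = 96.
Recombination frequency = 96/500 = 0.1920 ≈ 19.2%, i.e. 19.2 cM.

19.2 cM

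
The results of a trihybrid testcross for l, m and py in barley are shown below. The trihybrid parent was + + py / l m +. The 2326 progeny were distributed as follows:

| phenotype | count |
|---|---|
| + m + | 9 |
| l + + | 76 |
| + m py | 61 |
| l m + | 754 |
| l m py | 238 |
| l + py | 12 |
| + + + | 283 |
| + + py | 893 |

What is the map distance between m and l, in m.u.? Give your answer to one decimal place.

6.8 m.u.

The two rarest classes, l + py and + m +, are the double crossovers. Comparing them with the parentals, only the l allele has switched, so l is the middle locus and the order is py – l – m.
Crossovers in the l–m interval produce the single-crossover classes + m py and l + + (61 + 76 = 137) plus the double crossovers (21).
RF(l–m) = (137 + 21) / 2326 = 158/2326 = 0.0679 → 6.8 m.u.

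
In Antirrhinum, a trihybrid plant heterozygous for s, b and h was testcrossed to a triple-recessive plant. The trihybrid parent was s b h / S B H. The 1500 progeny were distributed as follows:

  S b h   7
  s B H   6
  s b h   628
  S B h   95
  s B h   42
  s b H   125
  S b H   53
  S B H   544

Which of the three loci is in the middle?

The two rarest classes, S b h and s B H, are the double crossovers. Comparing them with the parentals, only the s allele has switched, so s is the middle locus and the order is h – s – b.

s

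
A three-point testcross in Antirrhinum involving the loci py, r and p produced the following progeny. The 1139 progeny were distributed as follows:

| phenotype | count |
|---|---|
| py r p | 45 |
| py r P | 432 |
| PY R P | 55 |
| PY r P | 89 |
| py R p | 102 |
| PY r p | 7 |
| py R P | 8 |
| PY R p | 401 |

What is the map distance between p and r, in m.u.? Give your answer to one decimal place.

10.1 m.u.

The two most frequent reciprocal classes, PY R p and py r P, are the parental types, so the F1 was PY R p / py r P.
The two rarest classes, PY r p and py R P, are the double crossovers. Comparing them with the parentals, only the r allele has switched, so r is the middle locus and the order is p – r – py.
Crossovers in the p–r interval produce the single-crossover classes PY R P and py r p (55 + 45 = 100) plus the double crossovers (15).
RF(p–r) = (100 + 15) / 1139 = 115/1139 = 0.1010 → 10.1 m.u.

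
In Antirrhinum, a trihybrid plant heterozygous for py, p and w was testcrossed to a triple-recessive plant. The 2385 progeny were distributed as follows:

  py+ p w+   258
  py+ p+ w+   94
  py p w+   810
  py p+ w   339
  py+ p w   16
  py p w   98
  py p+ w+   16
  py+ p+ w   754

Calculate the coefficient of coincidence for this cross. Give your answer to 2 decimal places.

The two most frequent reciprocal classes, py p w+ and py+ p+ w, are the parental types, so the F1 was py p w+ / py+ p+ w.
The two rarest classes, py p+ w+ and py+ p w, are the double crossovers. Comparing them with the parentals, only the p allele has switched, so p is the middle locus and the order is w – p – py.
w–p: (192 + 32)/2385 = 0.0939; p–py: (597 + 32)/2385 = 0.2637.
Expected DCO frequency = 0.0939 × 0.2637 ≈ 0.02476; observed = 32/2385 ≈ 0.01342.
Coefficient of coincidence = 0.01342/0.02476 ≈ 0.54.

0.54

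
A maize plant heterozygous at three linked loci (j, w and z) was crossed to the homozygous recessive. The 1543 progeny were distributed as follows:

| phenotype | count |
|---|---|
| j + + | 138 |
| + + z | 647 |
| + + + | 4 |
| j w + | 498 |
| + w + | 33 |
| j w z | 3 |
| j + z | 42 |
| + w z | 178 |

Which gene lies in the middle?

The two most frequent reciprocal classes, + + z and j w +, are the parental types, so the F1 was + + z / j w +.
The two rarest classes, + + + and j w z, are the double crossovers. Comparing them with the parentals, only the z allele has switched, so z is the middle locus and the order is w – z – j.

z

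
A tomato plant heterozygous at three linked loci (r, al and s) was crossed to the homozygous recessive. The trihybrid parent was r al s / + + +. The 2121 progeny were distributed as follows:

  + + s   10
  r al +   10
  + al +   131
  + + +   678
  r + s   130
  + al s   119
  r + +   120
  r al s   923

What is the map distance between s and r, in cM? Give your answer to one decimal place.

The two rarest classes, r al + and + + s, are the double crossovers. Comparing them with the parentals, only the s allele has switched, so s is the middle locus and the order is al – s – r.
Crossovers in the s–r interval produce the single-crossover classes + al s and r + + (119 + 120 = 239) plus the double crossovers (20).
RF(s–r) = (239 + 20) / 2121 = 259/2121 = 0.1221 → 12.2 cM.

12.2 cM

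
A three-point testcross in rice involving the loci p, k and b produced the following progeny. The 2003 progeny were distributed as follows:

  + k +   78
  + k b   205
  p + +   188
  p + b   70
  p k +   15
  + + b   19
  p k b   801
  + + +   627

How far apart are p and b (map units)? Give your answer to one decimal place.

21.3 map units

The two most frequent reciprocal classes, + + + and p k b, are the parental types, so the F1 was + + + / p k b.
The two rarest classes, + + b and p k +, are the double crossovers. Comparing them with the parentals, only the b allele has switched, so b is the middle locus and the order is p – b – k.
Crossovers in the p–b interval produce the single-crossover classes p + + and + k b (188 + 205 = 393) plus the double crossovers (34).
RF(p–b) = (393 + 34) / 2003 = 427/2003 = 0.2132 → 21.3 map units.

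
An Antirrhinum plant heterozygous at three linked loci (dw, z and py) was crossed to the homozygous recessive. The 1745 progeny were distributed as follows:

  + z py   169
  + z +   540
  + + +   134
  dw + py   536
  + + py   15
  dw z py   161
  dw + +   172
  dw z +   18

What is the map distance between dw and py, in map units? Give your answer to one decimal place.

21.4 map units

The two most frequent reciprocal classes, dw + py and + z +, are the parental types, so the F1 was dw + py / + z +.
The two rarest classes, + + py and dw z +, are the double crossovers. Comparing them with the parentals, only the dw allele has switched, so dw is the middle locus and the order is py – dw – z.
Crossovers in the py–dw interval produce the single-crossover classes dw + + and + z py (172 + 169 = 341) plus the double crossovers (33).
RF(py–dw) = (341 + 33) / 1745 = 374/1745 = 0.2143 → 21.4 map units.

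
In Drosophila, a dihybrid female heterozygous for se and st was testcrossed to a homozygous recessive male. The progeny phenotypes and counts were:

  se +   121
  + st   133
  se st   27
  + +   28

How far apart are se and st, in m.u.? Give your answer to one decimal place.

The two most frequent classes, + st (133) and se + (121), are the parental types, so the F1 was + st / se +.
The recombinant classes are + + and se st: 28 + 27 = 55.
Recombination frequency = 55/309 = 0.1780 ≈ 17.8%, i.e. 17.8 m.u.

17.8 m.u.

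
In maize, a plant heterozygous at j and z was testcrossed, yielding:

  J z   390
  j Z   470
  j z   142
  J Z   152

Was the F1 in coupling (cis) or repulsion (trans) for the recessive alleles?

trans

The two most frequent classes are J z (390) and j Z (470); these are the parental (non-recombinant) types.
So the F1 carried J z on one chromosome and j Z on the other — the recessive alleles are on opposite chromosomes (trans / repulsion).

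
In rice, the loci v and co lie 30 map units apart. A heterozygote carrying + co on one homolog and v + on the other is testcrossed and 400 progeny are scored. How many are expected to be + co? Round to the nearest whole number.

A map distance of 30 map units corresponds to a recombination frequency of 0.300.
The F1 is + co / v +, so + co is a parental gamete class with expected frequency (1 − r)/2 = 0.700/2 = 0.3500.
Expected number = 0.3500 × 400 = 140.00 ≈ 140.

140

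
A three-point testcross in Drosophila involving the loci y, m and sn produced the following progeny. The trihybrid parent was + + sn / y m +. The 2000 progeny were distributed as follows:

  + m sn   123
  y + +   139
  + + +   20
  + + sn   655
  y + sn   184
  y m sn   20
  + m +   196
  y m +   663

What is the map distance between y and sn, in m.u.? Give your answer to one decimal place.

21.0 m.u.

The two rarest classes, + + + and y m sn, are the double crossovers. Comparing them with the parentals, only the sn allele has switched, so sn is the middle locus and the order is m – sn – y.
Crossovers in the sn–y interval produce the single-crossover classes y + sn and + m + (184 + 196 = 380) plus the double crossovers (40).
RF(sn–y) = (380 + 40) / 2000 = 420/2000 = 0.2100 → 21.0 m.u.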